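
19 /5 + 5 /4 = 101/20 = 5.05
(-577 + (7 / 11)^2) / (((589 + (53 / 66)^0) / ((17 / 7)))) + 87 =21145227/249865 = 84.63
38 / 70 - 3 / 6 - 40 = -2797/70 = -39.96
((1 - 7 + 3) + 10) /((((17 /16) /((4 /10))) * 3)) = 0.88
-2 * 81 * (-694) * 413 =46432764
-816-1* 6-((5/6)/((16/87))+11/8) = -26493/32 = -827.91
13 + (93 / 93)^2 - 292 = -278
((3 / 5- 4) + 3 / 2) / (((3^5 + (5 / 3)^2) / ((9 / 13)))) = -1539/287560 = -0.01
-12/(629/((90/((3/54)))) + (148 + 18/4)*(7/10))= -4860/43391 = -0.11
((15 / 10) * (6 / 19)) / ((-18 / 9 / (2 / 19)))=-9/361 = -0.02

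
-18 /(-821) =18/821 = 0.02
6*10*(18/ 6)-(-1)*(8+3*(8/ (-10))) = 928/5 = 185.60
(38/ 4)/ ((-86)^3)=-19/1272112 = 0.00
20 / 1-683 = -663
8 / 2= 4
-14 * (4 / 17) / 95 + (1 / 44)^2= -106801/3126640 = -0.03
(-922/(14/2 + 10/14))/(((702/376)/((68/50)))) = -20626984/236925 = -87.06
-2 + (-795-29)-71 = -897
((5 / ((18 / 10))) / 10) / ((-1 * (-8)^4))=-5/73728 = 0.00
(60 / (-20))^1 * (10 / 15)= -2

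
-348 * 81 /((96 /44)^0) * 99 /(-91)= 2790612/91 = 30666.07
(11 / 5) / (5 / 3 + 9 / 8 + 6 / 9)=264/415 = 0.64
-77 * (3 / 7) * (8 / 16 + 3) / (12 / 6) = -231/4 = -57.75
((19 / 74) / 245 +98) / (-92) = -1776759/1667960 = -1.07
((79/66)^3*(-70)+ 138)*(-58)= -74844911/71874 = -1041.33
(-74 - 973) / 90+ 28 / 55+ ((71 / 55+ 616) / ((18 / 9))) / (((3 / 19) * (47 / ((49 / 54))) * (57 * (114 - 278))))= -11.13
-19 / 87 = -0.22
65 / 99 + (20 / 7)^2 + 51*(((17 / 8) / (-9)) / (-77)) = 348349/38808 = 8.98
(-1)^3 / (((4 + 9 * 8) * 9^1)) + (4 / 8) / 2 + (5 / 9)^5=676435/2243862 = 0.30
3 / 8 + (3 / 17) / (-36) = 151/408 = 0.37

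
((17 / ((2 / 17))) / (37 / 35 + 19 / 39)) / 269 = 23205/66712 = 0.35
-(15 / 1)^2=-225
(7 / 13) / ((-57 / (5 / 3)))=-35/2223 = -0.02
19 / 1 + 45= 64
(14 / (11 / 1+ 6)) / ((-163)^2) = 14/451673 = 0.00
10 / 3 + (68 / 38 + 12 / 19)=328/57 = 5.75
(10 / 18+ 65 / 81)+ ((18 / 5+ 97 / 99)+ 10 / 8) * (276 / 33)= 50.12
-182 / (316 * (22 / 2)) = -0.05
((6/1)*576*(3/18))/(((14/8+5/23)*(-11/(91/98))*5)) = -344448/69685 = -4.94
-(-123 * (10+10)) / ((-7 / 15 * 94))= -18450/329 = -56.08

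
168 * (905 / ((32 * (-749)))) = -2715/428 = -6.34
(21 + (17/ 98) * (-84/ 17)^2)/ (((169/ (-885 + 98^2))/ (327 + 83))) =117968070/221 = 533792.17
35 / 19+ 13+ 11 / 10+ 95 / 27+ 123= 730823/5130 = 142.46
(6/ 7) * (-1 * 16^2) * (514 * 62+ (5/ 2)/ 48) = -48949328/7 = -6992761.14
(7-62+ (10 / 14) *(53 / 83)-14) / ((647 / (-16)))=1.70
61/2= 30.50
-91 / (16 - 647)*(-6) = -546/631 = -0.87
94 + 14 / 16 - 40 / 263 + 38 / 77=15425821/162008 = 95.22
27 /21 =9/7 = 1.29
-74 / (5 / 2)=-148/5 = -29.60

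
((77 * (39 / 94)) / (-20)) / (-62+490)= -3003/804640 = 0.00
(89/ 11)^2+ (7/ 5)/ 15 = 594922/9075 = 65.56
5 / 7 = 0.71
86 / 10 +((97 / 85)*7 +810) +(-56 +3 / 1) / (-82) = 1153165/1394 = 827.23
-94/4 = -47/2 = -23.50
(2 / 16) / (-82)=-1/656 = 0.00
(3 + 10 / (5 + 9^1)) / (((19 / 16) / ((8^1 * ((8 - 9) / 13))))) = -256/133 = -1.92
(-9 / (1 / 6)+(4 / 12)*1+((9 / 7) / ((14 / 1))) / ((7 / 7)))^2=248094001/86436 = 2870.26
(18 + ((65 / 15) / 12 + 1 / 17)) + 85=63293/612 = 103.42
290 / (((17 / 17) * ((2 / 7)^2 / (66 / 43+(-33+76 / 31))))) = -103070.47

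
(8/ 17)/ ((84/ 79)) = 158/357 = 0.44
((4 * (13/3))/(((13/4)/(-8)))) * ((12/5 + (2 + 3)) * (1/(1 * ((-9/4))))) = 18944/135 = 140.33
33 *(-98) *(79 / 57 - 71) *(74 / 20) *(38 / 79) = 158267648/395 = 400677.59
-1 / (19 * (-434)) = 1/8246 = 0.00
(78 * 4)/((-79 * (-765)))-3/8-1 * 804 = -129632243/161160 = -804.37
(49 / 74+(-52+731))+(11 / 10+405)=200866/185 = 1085.76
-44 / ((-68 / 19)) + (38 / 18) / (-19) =1864/153 = 12.18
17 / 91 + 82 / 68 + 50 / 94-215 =-213.08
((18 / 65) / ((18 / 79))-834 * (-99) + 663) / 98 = 386426/455 = 849.29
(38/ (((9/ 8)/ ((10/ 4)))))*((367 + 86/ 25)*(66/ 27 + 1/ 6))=1225196/15 = 81679.73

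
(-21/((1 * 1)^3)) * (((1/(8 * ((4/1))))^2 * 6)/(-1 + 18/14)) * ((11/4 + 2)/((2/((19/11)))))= -159201/90112 = -1.77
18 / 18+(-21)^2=442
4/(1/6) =24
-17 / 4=-4.25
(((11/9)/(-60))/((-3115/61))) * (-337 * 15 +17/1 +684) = -208681/120150 = -1.74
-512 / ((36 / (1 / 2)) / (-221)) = 1571.56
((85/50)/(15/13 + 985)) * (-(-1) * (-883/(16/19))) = -3707717/2051200 = -1.81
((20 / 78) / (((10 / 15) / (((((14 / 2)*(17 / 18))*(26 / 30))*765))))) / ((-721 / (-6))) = 1445/103 = 14.03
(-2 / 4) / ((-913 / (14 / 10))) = 7/9130 = 0.00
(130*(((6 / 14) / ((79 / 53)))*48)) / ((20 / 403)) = 19992024/553 = 36151.94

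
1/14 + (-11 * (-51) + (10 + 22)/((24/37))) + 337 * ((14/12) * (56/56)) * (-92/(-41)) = 856771/574 = 1492.63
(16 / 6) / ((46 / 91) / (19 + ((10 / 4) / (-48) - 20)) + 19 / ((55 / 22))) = 183820/490767 = 0.37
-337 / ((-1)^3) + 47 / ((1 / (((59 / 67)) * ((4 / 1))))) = 33671/67 = 502.55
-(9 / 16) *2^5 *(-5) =90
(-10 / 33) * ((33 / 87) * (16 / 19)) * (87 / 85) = -32/323 = -0.10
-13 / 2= -6.50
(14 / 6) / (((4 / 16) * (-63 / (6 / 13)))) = -8/117 = -0.07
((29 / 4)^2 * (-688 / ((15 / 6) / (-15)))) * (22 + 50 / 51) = 84766072/17 = 4986239.53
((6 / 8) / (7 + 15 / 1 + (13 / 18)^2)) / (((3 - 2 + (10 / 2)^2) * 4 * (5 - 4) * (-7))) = -243/5312216 = 0.00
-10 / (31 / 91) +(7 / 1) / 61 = -55293/1891 = -29.24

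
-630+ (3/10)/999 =-2097899/3330 = -630.00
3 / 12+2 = 9/4 = 2.25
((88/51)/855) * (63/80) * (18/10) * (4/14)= 33/40375 = 0.00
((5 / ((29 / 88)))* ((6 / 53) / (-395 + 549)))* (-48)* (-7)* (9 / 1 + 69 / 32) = 64260/1537 = 41.81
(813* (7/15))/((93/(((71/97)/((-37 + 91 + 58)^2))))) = 19241/80828160 = 0.00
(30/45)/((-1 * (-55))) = 2/165 = 0.01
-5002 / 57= -87.75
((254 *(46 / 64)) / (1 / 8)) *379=1107059/2 = 553529.50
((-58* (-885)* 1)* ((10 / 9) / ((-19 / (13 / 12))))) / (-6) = 541.98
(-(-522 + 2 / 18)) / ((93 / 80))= 375760/837 = 448.94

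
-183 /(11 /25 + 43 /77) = -352275/1922 = -183.29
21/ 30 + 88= 887/10 = 88.70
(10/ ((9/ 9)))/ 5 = 2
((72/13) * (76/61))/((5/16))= 87552/3965 = 22.08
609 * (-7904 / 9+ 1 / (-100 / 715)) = -32351501/60 = -539191.68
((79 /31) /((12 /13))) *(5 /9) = 5135/3348 = 1.53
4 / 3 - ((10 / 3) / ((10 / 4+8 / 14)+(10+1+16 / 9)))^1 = 1.12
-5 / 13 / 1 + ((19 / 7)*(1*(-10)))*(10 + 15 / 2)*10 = -61755/13 = -4750.38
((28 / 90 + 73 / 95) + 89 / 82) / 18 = 151781/1261980 = 0.12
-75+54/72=-297/4 = -74.25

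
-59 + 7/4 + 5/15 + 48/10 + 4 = -2887/60 = -48.12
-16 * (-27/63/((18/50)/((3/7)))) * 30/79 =12000/3871 = 3.10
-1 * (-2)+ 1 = 3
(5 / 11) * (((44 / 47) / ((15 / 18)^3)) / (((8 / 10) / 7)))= 1512/235 = 6.43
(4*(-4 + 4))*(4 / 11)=0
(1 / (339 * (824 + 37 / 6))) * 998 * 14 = 27944/562853 = 0.05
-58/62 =-29/31 = -0.94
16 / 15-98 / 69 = -122/345 = -0.35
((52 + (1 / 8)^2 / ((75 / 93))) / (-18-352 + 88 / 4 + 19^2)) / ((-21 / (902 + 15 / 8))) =-85977623/499200 = -172.23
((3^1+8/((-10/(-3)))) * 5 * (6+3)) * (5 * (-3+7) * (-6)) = -29160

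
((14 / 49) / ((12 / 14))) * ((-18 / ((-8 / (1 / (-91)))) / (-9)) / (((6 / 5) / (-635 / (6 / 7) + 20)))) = -21625/39312 = -0.55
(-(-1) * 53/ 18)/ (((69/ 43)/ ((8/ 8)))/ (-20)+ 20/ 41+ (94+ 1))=934390/30276639 = 0.03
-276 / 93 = -92/31 = -2.97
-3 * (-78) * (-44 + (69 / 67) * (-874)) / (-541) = 14801436/36247 = 408.35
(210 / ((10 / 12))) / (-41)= -252/41 = -6.15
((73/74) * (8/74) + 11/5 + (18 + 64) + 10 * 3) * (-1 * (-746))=583692034/6845 = 85272.76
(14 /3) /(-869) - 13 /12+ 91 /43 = 460769/448404 = 1.03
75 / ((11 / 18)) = 1350/11 = 122.73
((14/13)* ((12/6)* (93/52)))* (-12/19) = -7812/3211 = -2.43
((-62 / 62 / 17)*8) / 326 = -4/2771 = 0.00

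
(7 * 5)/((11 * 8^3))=35/5632 = 0.01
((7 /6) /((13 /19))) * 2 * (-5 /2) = -665/78 = -8.53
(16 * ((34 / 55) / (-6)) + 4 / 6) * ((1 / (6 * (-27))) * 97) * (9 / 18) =97/330 = 0.29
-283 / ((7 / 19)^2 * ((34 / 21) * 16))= -306489/3808 = -80.49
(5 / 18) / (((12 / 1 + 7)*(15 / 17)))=17/1026 = 0.02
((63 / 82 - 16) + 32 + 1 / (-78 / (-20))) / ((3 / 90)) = 272225/533 = 510.74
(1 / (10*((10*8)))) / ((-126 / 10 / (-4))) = 1/2520 = 0.00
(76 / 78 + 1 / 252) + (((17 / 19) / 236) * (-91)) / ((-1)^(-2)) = 581453/918099 = 0.63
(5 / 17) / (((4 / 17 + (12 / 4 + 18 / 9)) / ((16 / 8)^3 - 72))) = -320/89 = -3.60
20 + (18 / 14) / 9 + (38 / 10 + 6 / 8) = 3457/140 = 24.69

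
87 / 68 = 1.28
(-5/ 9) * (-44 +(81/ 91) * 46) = 1390/819 = 1.70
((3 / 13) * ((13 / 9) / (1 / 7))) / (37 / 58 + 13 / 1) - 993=-336569/339 = -992.83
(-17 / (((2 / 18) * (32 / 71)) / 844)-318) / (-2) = 2294637/16 = 143414.81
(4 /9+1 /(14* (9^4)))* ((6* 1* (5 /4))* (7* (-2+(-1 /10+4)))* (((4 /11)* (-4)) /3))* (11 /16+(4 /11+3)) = -553056275/6351048 = -87.08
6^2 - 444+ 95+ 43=-270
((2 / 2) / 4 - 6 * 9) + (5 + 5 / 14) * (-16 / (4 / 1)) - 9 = -2357/28 = -84.18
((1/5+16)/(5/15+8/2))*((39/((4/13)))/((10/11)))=104247/200 = 521.24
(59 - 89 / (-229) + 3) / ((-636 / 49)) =-700063/145644 = -4.81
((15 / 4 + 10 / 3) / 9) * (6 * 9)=85/2 = 42.50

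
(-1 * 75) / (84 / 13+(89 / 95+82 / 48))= -2223000/269923 = -8.24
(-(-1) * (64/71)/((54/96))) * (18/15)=2048/1065 = 1.92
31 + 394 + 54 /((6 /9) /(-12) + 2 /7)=19129/29 = 659.62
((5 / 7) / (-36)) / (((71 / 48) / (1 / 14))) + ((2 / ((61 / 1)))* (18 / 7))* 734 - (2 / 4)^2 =156953639/2546628 = 61.63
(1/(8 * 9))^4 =1/26873856 = 0.00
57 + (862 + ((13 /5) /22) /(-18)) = 918.99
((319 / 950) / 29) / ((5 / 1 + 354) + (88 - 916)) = -11/445550 = 0.00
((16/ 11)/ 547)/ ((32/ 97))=0.01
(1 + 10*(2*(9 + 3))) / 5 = 241/5 = 48.20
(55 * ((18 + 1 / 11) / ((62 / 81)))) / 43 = 80595/2666 = 30.23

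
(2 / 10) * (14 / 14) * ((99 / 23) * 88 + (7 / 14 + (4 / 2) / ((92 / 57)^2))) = 1608373/21160 = 76.01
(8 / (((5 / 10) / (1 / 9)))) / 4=4/9 = 0.44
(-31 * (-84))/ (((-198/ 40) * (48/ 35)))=-37975/99 = -383.59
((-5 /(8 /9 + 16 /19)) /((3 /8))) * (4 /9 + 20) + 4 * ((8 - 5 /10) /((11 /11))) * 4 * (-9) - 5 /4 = -549995/444 = -1238.73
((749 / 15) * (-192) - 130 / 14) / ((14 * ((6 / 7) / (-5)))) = 111959/28 = 3998.54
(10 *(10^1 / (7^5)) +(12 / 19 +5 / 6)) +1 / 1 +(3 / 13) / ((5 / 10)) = 73040159/24907974 = 2.93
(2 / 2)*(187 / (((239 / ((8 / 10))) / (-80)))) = -50.08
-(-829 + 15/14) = 11591/14 = 827.93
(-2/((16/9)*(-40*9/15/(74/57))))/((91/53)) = 0.04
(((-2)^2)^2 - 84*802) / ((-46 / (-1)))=-33676/23 = -1464.17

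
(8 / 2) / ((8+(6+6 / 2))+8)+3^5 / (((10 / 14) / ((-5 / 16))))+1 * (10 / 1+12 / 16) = -38161/400 = -95.40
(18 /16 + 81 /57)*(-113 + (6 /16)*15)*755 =-250986915/1216 = -206403.71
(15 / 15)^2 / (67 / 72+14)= 0.07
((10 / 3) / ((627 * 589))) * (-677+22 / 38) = -14280/2338919 = -0.01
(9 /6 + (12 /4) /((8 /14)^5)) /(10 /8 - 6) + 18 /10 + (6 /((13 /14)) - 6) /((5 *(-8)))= -562353/63232 = -8.89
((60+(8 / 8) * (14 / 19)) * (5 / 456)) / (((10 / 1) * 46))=577/398544 = 0.00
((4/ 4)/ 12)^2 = 1/144 = 0.01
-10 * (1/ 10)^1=-1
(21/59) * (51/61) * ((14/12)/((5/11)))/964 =27489/34694360 = 0.00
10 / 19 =0.53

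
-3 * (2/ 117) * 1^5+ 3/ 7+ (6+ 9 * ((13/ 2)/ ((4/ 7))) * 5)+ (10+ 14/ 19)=21950933/41496 = 528.99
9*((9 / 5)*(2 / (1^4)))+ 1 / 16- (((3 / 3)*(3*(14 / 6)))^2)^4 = -461181483/80 = -5764768.54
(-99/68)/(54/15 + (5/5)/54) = -13365/33218 = -0.40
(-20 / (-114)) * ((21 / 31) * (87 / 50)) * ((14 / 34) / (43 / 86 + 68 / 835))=1423842/9722623 = 0.15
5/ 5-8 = -7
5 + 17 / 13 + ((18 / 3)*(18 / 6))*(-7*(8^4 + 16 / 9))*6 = -40272878/13 = -3097913.69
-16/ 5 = -3.20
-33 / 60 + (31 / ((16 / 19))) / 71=-179/5680 = -0.03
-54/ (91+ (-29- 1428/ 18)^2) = -243/53222 = 0.00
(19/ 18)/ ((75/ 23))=437/1350 = 0.32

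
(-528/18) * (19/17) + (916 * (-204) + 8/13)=-123912160/663 = -186896.17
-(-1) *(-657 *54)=-35478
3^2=9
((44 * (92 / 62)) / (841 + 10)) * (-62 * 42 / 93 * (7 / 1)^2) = -120736/1147 = -105.26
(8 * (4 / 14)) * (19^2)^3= 752734096/7 = 107533442.29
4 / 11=0.36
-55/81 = -0.68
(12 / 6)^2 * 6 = 24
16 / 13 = 1.23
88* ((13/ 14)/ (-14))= -286/49 = -5.84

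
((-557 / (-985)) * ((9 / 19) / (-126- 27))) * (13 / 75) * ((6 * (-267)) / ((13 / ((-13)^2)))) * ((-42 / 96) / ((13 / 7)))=-94734003/63631000 = -1.49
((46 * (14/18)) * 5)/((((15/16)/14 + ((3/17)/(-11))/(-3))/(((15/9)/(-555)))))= -67439680/9077913 = -7.43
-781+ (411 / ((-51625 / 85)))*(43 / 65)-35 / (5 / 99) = -989538691/671125 = -1474.45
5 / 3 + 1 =8/3 = 2.67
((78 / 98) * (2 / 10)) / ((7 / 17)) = 663/1715 = 0.39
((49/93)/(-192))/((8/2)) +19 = 1357007/71424 = 19.00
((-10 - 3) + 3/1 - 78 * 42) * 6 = -19716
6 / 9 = 2/3 = 0.67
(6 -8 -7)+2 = -7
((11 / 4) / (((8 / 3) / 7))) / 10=231/320 = 0.72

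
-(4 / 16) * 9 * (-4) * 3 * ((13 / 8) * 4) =351/2 = 175.50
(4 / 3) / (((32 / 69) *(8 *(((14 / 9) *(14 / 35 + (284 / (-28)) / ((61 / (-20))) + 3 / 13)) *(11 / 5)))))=4103775/154608256 = 0.03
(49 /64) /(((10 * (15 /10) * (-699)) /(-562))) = 13769/335520 = 0.04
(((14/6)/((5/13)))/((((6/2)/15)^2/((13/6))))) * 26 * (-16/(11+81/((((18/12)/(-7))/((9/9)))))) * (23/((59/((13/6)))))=183932840/584631 = 314.61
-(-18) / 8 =9/4 = 2.25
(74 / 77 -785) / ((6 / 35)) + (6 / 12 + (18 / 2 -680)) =-173054/33 = -5244.06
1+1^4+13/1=15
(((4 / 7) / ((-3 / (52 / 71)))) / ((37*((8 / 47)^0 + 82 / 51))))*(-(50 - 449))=-10608/18389 = -0.58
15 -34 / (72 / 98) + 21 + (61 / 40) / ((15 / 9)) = -9.36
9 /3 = 3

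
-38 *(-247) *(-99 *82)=-76195548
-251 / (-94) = 2.67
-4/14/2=-1/7 = -0.14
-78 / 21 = -3.71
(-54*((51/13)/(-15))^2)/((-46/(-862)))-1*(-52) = -17.22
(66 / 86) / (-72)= -0.01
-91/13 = -7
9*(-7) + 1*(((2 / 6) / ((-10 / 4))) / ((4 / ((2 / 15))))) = -14176/225 = -63.00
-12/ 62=-6/31 = -0.19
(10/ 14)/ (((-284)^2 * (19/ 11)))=55/10727248 = 0.00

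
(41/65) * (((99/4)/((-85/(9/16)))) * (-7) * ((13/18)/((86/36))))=255717/1169600 = 0.22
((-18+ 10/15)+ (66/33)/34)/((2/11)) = -9691/102 = -95.01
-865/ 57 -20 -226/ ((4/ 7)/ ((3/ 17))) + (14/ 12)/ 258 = -52482937/500004 = -104.97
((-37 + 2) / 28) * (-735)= 3675/4 = 918.75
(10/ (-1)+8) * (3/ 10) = -3/5 = -0.60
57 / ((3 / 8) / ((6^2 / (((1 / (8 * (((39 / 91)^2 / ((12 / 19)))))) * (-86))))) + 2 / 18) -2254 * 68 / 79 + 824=-156816240/118421 = -1324.23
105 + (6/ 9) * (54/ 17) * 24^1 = 2649/17 = 155.82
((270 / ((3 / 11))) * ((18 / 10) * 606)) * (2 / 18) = 119988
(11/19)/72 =11/1368 = 0.01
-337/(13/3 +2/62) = -31341/406 = -77.19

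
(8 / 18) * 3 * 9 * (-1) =-12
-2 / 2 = -1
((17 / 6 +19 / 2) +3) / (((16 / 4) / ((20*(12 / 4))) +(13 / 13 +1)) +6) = 230/121 = 1.90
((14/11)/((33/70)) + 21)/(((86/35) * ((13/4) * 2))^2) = 10538675/113430603 = 0.09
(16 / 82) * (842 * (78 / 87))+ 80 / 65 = 2295792/15457 = 148.53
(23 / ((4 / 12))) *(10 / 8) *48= 4140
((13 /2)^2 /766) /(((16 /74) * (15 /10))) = 6253/36768 = 0.17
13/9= 1.44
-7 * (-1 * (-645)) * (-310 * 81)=113371650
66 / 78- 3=-2.15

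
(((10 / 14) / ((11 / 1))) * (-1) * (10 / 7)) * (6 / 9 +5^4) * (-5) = 469250/1617 = 290.20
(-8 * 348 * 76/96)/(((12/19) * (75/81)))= -94221/25 = -3768.84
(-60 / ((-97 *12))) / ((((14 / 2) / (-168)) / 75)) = -9000/97 = -92.78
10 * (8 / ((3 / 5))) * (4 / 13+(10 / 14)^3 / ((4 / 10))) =724600/4459 = 162.50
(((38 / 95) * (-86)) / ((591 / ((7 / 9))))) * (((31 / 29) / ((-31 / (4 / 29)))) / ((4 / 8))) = 9632/22366395 = 0.00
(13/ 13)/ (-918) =-1/918 = 0.00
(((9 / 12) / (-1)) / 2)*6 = -9/4 = -2.25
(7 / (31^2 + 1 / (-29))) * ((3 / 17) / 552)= 203/87171104 = 0.00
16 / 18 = 8/9 = 0.89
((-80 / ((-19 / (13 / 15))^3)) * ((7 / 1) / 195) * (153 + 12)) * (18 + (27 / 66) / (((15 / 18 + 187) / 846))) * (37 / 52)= 52586768/82822425 = 0.63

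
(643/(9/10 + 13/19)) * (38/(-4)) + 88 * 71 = 720033/301 = 2392.14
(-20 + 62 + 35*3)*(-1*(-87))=12789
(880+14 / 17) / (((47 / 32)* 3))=479168/2397 = 199.90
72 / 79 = 0.91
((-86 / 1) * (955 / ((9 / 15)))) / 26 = -205325/39 = -5264.74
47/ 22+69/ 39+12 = 4549/286 = 15.91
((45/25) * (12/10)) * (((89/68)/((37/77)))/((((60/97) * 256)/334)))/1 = 999105723/80512000 = 12.41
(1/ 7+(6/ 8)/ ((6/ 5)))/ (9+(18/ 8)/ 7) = 43/522 = 0.08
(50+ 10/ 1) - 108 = -48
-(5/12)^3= -125/1728 = -0.07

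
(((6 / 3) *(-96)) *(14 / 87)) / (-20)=224/145 = 1.54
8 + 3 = 11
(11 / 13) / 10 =11/130 = 0.08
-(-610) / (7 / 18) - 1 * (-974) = 17798/7 = 2542.57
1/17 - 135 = -2294/17 = -134.94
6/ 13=0.46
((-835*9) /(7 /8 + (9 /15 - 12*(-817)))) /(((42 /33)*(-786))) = 275550/359664823 = 0.00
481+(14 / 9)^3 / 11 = 3859883/8019 = 481.34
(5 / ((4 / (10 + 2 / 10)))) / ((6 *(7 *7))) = 17/392 = 0.04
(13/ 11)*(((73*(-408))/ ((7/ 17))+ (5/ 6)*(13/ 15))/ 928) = -118479569/1286208 = -92.12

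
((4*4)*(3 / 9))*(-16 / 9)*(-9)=256/3 = 85.33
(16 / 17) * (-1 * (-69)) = 1104/17 = 64.94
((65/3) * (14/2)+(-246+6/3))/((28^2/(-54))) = 2493/392 = 6.36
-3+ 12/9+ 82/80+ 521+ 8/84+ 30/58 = 4230283/8120 = 520.97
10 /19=0.53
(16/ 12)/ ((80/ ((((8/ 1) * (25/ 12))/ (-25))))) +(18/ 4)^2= 20.24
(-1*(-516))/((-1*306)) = -86/51 = -1.69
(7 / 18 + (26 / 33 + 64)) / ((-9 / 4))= -25810/891 = -28.97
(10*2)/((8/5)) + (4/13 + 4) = 437/26 = 16.81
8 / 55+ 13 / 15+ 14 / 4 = 1489/330 = 4.51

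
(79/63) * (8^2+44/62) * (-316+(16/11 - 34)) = -67509924/2387 = -28282.33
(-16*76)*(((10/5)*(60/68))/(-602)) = 18240/5117 = 3.56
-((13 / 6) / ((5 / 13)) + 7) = -379/30 = -12.63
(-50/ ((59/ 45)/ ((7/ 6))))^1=-2625/59 = -44.49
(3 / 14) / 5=3/70 = 0.04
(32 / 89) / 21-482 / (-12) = 50069/1246 = 40.18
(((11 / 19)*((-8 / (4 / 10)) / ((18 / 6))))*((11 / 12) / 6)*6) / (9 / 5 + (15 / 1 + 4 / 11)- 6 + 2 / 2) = -33275/114399 = -0.29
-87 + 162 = 75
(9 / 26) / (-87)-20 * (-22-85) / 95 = 322655/14326 = 22.52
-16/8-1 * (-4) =2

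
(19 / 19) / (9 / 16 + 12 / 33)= 176/163 = 1.08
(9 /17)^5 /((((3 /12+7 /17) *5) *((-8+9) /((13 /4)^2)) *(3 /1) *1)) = 369603/8352100 = 0.04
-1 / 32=-0.03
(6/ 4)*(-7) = -21/2 = -10.50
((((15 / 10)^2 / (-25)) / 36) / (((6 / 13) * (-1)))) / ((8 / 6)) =13/3200 = 0.00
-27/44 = -0.61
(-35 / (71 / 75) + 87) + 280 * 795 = 15808152/71 = 222650.03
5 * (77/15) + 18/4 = 181/6 = 30.17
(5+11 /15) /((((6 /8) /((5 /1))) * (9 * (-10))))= -172/405 = -0.42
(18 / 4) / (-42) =-3/28 = -0.11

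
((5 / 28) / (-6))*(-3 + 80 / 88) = 115/1848 = 0.06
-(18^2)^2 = -104976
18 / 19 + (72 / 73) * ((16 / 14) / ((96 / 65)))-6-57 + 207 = 1414704/9709 = 145.71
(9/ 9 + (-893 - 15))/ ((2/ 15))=-13605/2 = -6802.50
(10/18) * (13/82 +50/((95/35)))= 48245/4674 = 10.32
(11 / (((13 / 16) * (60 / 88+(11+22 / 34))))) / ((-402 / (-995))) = 32747440/12048543 = 2.72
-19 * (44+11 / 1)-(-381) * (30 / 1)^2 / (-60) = -6760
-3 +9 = 6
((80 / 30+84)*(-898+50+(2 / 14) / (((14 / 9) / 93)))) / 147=-10694710/21609 = -494.92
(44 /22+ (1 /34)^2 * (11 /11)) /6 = 771/2312 = 0.33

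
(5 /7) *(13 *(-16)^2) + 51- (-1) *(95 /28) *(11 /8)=544949/224 = 2432.81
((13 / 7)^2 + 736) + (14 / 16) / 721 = 29856041/40376 = 739.45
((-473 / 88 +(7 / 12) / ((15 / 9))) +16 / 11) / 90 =-1571/39600 = -0.04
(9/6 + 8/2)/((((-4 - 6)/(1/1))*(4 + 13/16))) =-4/35 = -0.11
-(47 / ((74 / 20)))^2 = -220900/1369 = -161.36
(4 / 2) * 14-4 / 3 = 80/3 = 26.67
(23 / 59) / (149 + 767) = 23/54044 = 0.00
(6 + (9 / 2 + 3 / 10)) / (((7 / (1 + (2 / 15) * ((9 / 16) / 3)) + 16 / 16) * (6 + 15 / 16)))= 0.20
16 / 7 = 2.29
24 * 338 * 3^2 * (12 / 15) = 292032/5 = 58406.40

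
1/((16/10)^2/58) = 725/32 = 22.66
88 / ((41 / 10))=880/41 = 21.46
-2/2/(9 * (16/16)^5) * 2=-2/9 = -0.22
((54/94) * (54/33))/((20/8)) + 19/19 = 3557/2585 = 1.38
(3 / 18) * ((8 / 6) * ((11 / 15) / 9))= 22/1215 = 0.02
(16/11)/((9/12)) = 64/33 = 1.94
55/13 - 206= -2623/13 = -201.77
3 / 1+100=103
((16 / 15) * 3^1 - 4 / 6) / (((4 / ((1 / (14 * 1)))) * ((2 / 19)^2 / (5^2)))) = 34295/336 = 102.07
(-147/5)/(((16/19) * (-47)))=2793/3760 = 0.74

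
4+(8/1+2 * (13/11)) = 158/11 = 14.36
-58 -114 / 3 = -96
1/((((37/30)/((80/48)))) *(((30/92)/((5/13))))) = 2300/1443 = 1.59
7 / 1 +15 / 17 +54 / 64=4747/544 = 8.73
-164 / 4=-41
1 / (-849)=-1/849 = 0.00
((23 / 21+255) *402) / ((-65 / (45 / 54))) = -360326/273 = -1319.88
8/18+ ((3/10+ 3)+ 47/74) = 7292/1665 = 4.38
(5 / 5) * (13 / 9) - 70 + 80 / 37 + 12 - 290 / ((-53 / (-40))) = -4822789/17649 = -273.26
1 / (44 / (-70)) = -35/22 = -1.59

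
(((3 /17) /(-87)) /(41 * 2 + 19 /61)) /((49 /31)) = -1891/121292297 = 0.00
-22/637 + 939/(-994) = -88573/90454 = -0.98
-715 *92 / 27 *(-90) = 657800/3 = 219266.67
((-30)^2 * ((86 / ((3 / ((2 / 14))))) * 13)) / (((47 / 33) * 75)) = 147576/329 = 448.56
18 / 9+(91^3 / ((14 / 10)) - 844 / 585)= 314885351/585 = 538265.56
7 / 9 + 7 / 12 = 49/36 = 1.36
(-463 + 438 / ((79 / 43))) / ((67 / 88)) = -1561384/5293 = -294.99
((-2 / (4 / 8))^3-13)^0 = 1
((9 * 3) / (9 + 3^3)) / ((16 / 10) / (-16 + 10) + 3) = 0.27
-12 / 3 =-4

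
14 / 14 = 1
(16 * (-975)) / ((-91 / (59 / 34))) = 35400/119 = 297.48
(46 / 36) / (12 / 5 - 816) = -115/73224 = 0.00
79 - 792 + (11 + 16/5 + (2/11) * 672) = -31714/55 = -576.62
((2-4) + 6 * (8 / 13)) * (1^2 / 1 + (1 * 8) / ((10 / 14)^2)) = 9174/325 = 28.23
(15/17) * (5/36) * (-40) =-250/51 = -4.90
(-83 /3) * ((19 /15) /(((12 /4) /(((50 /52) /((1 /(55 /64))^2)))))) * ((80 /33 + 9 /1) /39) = -62882875/25878528 = -2.43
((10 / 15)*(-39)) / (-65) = 2/5 = 0.40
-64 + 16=-48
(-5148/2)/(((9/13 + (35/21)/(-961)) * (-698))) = 48235473/9032818 = 5.34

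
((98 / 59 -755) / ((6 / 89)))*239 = -945432137/354 = -2670712.25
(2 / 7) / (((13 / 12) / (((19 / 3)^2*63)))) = 8664/13 = 666.46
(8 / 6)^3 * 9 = 64/3 = 21.33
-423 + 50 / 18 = -3782/9 = -420.22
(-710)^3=-357911000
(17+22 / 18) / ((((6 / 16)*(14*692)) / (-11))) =-1804/32697 = -0.06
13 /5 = 2.60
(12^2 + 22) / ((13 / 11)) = 1826/13 = 140.46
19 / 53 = 0.36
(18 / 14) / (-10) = -0.13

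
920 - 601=319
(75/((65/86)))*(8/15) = 688/13 = 52.92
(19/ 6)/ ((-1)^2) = 19/6 = 3.17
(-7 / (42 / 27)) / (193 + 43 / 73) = -657/28264 = -0.02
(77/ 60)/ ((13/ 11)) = 847/780 = 1.09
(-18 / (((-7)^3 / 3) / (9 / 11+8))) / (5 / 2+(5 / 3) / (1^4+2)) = 94284/207515 = 0.45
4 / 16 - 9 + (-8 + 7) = -39/4 = -9.75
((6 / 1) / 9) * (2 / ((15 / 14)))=56/45 = 1.24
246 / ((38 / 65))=7995/19 = 420.79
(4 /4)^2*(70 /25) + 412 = 2074/5 = 414.80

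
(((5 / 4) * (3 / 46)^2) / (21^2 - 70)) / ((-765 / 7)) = -1/7626064 = 0.00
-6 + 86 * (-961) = -82652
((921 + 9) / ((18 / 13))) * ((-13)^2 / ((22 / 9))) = 1021605/22 = 46436.59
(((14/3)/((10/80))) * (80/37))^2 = 80281600/12321 = 6515.83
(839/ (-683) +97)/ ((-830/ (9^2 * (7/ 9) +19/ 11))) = -23286672/3117895 = -7.47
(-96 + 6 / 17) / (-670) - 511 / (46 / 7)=-20333617/261970 = -77.62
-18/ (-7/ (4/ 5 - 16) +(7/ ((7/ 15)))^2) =-1368/17135 = -0.08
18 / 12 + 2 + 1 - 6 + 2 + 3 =7/2 = 3.50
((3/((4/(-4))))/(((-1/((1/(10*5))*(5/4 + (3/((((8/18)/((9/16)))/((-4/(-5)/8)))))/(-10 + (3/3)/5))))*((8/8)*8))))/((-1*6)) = -7597/5017600 = 0.00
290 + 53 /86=24993/86 = 290.62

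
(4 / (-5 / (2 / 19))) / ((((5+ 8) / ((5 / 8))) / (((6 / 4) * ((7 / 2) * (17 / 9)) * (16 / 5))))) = -476/3705 = -0.13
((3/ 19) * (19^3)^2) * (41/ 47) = 304560177/47 = 6480003.77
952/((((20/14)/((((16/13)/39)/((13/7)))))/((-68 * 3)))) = -25376512/10985 = -2310.11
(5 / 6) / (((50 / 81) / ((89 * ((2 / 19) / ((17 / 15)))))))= 7209/646 = 11.16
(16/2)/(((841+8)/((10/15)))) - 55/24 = -46567/20376 = -2.29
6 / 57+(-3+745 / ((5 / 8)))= 22593/19 = 1189.11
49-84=-35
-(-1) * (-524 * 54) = -28296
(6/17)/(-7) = -6/119 = -0.05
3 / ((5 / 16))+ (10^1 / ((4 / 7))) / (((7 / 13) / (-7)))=-2179/10 = -217.90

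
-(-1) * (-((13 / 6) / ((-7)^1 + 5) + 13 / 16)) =0.27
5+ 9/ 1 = 14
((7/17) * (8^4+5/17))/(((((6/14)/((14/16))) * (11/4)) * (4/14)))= 167198437/38148 = 4382.89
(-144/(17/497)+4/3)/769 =-214636/39219 = -5.47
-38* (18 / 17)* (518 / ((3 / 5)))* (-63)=37202760/17 = 2188397.65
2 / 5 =0.40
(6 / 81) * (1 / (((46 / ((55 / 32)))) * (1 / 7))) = 385/19872 = 0.02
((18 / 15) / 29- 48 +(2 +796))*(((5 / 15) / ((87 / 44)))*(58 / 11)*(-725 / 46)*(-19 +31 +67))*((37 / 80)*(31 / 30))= -91247291/230 = -396727.35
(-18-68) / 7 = -86/7 = -12.29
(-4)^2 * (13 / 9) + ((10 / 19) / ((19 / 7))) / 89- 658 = -183584476/289161 = -634.89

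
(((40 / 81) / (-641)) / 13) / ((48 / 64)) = -160/2024919 = 0.00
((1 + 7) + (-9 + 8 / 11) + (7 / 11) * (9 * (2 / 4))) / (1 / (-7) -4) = -399/638 = -0.63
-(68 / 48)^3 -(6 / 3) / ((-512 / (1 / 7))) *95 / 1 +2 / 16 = -128951/48384 = -2.67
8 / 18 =4/9 = 0.44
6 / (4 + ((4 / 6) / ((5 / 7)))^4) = 151875/120458 = 1.26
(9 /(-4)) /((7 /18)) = -81/14 = -5.79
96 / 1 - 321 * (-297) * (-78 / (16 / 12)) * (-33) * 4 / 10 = 368096637/5 = 73619327.40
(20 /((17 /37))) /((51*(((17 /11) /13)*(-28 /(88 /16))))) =-291005/206346 = -1.41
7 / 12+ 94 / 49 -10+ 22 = 8527/588 = 14.50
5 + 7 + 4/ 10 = 62/5 = 12.40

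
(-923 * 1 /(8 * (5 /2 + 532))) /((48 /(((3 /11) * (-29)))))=26767/752576 = 0.04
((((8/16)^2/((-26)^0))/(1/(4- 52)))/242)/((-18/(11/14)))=1/462 = 0.00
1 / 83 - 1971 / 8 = -163585/664 = -246.36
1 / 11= 0.09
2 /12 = 1/6 = 0.17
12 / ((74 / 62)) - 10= 2/37 = 0.05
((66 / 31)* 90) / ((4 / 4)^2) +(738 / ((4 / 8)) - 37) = 50549/31 = 1630.61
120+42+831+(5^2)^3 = 16618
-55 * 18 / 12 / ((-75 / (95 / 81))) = 209/162 = 1.29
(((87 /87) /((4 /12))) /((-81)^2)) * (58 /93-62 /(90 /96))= -10154/338985 = -0.03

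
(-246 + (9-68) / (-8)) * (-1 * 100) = 47725/2 = 23862.50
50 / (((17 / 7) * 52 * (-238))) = -25/15028 = 0.00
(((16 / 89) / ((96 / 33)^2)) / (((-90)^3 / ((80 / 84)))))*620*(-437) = 1639187/218000160 = 0.01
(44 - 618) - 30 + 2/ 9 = -5434/9 = -603.78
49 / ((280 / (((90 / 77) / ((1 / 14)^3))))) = 6174/11 = 561.27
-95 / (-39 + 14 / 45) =4275/1741 = 2.46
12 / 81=4/27 = 0.15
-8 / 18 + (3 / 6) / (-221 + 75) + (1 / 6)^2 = -92/219 = -0.42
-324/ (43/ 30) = -9720/43 = -226.05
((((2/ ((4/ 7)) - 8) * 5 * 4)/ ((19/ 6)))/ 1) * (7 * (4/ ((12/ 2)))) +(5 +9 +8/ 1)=-2102/19 = -110.63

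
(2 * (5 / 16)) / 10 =1/16 = 0.06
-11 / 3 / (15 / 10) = -22/9 = -2.44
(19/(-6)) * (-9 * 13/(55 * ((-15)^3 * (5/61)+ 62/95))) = -858819/35185546 = -0.02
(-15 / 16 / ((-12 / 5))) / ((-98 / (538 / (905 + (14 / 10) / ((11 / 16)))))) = -369875/156445632 = 0.00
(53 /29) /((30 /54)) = 477/145 = 3.29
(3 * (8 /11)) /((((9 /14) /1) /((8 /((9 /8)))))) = 7168/297 = 24.13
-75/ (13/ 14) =-1050/13 = -80.77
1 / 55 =0.02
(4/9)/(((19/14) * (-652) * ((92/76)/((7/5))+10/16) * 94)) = -392/109284165 = 0.00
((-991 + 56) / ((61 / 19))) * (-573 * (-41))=-417353145/61 = -6841854.84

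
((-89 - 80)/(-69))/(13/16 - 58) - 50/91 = -3402814/5745285 = -0.59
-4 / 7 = -0.57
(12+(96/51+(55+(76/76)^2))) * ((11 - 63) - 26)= -92664/17 = -5450.82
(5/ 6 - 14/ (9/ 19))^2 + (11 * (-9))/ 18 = 265507/324 = 819.47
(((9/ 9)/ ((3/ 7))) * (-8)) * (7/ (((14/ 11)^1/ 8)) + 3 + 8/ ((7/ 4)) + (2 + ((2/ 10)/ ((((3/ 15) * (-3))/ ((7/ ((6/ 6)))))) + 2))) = -8944/9 = -993.78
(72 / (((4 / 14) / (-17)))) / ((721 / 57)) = -34884/103 = -338.68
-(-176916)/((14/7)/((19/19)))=88458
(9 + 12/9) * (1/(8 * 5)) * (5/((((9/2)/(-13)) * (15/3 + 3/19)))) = -7657/10584 = -0.72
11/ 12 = 0.92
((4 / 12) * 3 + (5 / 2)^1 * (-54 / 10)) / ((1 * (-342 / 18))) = 25/38 = 0.66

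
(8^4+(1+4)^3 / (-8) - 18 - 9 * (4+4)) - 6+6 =31923/8 = 3990.38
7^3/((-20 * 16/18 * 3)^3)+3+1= 16374739/4096000 = 4.00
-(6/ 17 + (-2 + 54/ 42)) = 43/119 = 0.36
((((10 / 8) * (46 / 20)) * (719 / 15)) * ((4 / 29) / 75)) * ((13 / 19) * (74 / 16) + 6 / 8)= 1967903/1983600 = 0.99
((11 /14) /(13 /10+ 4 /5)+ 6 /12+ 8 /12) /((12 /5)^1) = 755/1176 = 0.64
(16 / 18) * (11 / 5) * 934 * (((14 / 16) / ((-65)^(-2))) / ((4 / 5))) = 151926775/18 = 8440376.39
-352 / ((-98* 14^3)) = 22/16807 = 0.00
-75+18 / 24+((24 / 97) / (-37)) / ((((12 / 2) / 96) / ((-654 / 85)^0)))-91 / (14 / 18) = -191.36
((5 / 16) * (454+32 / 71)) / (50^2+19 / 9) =0.06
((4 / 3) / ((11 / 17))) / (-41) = -0.05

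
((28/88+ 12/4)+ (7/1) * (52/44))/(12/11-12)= -1.06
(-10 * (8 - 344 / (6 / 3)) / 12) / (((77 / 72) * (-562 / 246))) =-1210320/21637 = -55.94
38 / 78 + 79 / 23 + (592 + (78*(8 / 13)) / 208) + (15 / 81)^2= 129951482/217971 = 596.19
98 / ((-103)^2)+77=77.01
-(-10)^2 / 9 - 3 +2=-12.11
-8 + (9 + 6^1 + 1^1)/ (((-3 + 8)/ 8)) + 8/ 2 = 108/5 = 21.60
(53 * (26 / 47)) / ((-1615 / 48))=-66144/75905 = -0.87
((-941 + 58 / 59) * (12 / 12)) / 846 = -18487/16638 = -1.11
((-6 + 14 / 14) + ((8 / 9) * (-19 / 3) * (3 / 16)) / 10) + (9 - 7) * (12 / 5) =-11/36 = -0.31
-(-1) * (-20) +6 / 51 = -19.88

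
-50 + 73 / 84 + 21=-2363/84 = -28.13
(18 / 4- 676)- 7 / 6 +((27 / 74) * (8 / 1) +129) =-60023/111 = -540.75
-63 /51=-21/17 = -1.24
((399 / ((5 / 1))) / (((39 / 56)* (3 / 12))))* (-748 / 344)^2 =260449112/120185 = 2167.07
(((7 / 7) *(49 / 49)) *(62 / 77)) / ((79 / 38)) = 2356/6083 = 0.39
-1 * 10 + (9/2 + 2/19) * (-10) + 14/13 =-13579/247 = -54.98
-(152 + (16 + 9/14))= -2361/14 = -168.64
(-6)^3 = -216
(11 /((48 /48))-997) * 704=-694144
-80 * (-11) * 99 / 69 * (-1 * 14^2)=-5691840/23 = -247471.30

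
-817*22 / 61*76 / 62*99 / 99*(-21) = 14343252/1891 = 7585.01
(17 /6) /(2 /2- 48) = -17/282 = -0.06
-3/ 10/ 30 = -1/100 = -0.01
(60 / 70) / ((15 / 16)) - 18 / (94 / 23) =-5741/1645 = -3.49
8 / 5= 1.60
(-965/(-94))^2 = 931225/8836 = 105.39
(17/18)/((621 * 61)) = 17/681858 = 0.00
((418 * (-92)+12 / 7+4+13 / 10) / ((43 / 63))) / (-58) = 24222861/24940 = 971.25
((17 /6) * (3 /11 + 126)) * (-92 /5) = -362066/55 = -6583.02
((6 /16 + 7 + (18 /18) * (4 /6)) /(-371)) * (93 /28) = -5983/83104 = -0.07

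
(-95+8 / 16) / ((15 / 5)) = -63/2 = -31.50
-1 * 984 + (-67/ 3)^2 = -4367/9 = -485.22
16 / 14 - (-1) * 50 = 358/7 = 51.14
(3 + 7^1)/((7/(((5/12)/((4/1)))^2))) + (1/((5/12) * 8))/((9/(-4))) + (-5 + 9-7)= -125711/40320 = -3.12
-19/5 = -3.80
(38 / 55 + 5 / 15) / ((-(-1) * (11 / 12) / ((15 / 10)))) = 1014/605 = 1.68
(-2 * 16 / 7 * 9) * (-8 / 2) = 1152/7 = 164.57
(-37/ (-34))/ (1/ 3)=111/34 = 3.26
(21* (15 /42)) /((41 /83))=1245/82 = 15.18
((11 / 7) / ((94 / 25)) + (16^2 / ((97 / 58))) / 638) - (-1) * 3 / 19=10881845/13339634 = 0.82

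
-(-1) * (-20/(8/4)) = -10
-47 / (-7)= 47/7 = 6.71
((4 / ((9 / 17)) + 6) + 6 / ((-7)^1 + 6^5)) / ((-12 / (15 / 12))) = -296210/209763 = -1.41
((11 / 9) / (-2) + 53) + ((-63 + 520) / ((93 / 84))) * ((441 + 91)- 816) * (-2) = 234508.13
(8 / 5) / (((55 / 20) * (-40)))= -4/275 = -0.01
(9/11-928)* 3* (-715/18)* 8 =2651740/3 = 883913.33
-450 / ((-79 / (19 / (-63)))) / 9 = -950/4977 = -0.19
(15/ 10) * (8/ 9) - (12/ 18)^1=2/3 = 0.67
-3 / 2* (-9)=13.50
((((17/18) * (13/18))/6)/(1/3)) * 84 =1547/54 = 28.65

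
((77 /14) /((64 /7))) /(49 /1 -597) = -77/70144 = 0.00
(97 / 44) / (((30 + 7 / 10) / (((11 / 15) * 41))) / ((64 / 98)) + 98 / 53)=0.65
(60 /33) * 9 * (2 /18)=20/11 = 1.82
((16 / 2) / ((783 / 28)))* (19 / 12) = 1064/2349 = 0.45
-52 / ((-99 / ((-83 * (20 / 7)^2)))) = -1726400/4851 = -355.89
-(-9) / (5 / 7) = 63/5 = 12.60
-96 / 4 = -24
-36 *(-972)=34992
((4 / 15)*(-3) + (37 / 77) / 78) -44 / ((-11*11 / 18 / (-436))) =-85723999/30030 = -2854.61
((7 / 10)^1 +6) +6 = 127/10 = 12.70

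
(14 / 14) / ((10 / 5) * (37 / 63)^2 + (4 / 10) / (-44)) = 436590/297211 = 1.47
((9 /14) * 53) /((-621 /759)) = -583/14 = -41.64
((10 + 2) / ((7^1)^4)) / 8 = 3/4802 = 0.00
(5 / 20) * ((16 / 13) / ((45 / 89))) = 356/585 = 0.61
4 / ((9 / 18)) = 8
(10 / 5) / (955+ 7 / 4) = 8/3827 = 0.00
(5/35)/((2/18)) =1.29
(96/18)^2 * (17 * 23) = 100096/9 = 11121.78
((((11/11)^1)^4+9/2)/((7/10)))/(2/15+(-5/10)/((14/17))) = -3300/199 = -16.58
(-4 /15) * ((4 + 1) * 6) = -8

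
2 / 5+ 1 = 7/5 = 1.40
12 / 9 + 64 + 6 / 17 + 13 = 78.69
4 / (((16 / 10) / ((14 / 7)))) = 5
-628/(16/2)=-157/2 = -78.50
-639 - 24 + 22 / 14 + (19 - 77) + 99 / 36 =-20067/28 = -716.68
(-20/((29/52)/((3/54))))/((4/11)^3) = -86515/2088 = -41.43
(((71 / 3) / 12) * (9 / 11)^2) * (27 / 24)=5751/3872 = 1.49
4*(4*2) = 32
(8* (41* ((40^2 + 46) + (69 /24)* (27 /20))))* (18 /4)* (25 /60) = 32469663/32 = 1014676.97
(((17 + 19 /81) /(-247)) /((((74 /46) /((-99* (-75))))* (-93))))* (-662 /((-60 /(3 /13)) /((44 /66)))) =584526140/99441459 = 5.88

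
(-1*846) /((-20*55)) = 0.77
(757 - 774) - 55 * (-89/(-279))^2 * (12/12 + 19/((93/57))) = -211798967/2413071 = -87.77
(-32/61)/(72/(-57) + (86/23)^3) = -0.01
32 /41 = 0.78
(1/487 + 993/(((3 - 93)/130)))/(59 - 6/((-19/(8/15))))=-199078010/8212281 = -24.24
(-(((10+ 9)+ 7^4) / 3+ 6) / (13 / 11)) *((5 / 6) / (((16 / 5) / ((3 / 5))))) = -67045/624 = -107.44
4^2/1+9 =25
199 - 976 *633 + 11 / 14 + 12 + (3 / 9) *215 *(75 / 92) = -397694337/644 = -617537.79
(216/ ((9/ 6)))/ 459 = 16/51 = 0.31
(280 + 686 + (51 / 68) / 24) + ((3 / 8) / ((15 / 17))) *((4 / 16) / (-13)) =125583/130 = 966.02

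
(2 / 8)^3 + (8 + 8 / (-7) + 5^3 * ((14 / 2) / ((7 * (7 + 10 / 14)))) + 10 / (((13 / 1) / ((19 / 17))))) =63986633/2673216 = 23.94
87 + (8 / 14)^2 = 4279/49 = 87.33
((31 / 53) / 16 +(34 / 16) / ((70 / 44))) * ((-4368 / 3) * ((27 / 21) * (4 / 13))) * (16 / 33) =-7819968/20405 = -383.24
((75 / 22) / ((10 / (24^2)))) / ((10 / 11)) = 216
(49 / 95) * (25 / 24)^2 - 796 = -8705299/10944 = -795.44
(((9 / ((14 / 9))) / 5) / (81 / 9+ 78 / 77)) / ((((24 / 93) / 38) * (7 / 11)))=26.74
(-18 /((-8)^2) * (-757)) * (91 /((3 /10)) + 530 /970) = 200822259/3104 = 64697.89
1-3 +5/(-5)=-3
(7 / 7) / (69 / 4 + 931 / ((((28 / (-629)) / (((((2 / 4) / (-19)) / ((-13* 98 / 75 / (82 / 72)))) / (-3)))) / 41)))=52416/27337901 = 0.00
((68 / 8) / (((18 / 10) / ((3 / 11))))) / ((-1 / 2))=-2.58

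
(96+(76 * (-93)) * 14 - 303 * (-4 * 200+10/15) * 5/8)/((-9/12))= -70023.67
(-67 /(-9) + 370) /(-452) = -3397/4068 = -0.84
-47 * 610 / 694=-14335/347 = -41.31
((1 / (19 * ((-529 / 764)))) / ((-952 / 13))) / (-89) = -2483/212900282 = 0.00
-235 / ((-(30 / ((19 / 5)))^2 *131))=0.03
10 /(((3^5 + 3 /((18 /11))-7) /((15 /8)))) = 225/2854 = 0.08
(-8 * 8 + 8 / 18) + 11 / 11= -563/9 = -62.56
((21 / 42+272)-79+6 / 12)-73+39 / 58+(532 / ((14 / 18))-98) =41045/58 = 707.67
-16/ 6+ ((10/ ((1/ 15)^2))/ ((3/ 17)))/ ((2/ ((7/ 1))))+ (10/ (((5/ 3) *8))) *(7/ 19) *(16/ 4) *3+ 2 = 44627.65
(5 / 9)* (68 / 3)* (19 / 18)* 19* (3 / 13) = 61370/1053 = 58.28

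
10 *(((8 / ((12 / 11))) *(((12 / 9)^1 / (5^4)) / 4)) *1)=44/1125 = 0.04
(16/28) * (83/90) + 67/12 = 7699/1260 = 6.11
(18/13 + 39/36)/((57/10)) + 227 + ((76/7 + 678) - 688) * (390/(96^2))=906150127/3983616 = 227.47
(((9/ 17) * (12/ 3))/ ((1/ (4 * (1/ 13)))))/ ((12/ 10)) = 120/221 = 0.54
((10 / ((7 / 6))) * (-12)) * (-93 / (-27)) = -2480/7 = -354.29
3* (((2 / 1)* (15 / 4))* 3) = 135/2 = 67.50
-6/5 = -1.20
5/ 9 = 0.56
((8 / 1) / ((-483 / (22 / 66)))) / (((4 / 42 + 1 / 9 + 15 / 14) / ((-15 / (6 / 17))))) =680/3703 = 0.18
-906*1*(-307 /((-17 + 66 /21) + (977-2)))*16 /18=648998/2523 = 257.23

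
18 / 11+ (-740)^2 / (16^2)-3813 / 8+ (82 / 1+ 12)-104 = 291117/176 = 1654.07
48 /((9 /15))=80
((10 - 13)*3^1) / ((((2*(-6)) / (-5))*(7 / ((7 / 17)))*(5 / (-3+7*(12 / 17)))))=-99/1156 = -0.09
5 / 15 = 1/3 = 0.33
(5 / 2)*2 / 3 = 5/3 = 1.67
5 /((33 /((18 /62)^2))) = 135/10571 = 0.01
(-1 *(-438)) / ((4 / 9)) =1971/2 = 985.50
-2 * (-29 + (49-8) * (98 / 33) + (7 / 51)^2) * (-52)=276060304/28611 = 9648.75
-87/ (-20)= 87/20 = 4.35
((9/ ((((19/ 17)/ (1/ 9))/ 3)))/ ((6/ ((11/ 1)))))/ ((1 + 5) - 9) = -1.64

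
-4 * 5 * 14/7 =-40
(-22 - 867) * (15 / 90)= -148.17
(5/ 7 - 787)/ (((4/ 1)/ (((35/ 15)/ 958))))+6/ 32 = -6697/22992 = -0.29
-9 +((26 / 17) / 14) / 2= -2129/238 = -8.95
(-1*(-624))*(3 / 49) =1872/49 = 38.20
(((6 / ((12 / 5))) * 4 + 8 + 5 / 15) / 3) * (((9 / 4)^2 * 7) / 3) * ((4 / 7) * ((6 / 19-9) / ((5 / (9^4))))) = -35724645/76 = -470061.12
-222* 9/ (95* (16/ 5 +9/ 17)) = -33966/6023 = -5.64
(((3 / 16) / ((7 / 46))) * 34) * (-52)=-2178.43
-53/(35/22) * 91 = -15158/5 = -3031.60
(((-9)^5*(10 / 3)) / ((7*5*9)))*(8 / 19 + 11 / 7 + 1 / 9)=-1223748/931 = -1314.44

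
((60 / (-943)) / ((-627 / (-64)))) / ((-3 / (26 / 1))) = 33280/591261 = 0.06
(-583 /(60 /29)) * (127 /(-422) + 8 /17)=-20575819/430440 = -47.80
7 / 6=1.17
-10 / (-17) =10/17 = 0.59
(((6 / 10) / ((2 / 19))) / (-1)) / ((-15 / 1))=19/50 = 0.38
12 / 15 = 4/5 = 0.80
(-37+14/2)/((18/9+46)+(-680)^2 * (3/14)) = -35/115656 = 0.00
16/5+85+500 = 2941/5 = 588.20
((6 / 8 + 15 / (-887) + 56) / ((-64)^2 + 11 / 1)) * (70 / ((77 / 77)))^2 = 246579025/3642909 = 67.69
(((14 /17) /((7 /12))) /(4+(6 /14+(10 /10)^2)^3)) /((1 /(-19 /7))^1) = -5586/10081 = -0.55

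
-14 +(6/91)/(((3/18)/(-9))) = -17.56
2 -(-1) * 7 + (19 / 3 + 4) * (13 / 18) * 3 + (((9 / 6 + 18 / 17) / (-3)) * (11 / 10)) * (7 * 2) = 13964/765 = 18.25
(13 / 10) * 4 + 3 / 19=509/95 = 5.36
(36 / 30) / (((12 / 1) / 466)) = 233/5 = 46.60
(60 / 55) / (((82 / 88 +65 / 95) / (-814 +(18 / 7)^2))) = -545.03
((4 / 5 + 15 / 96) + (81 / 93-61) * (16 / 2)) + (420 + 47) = -64857/4960 = -13.08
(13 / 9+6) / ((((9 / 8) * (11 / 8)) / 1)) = 4288/891 = 4.81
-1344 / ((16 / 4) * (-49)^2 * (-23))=48/7889 = 0.01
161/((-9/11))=-1771/9 = -196.78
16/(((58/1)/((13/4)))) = 26/29 = 0.90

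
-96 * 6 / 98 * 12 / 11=-3456/539 = -6.41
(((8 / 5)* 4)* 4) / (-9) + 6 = 142/45 = 3.16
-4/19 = -0.21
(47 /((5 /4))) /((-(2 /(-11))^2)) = -5687/5 = -1137.40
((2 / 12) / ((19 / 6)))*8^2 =64/19 = 3.37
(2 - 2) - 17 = -17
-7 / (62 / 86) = -301/31 = -9.71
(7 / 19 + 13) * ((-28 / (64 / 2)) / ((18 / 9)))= -5.85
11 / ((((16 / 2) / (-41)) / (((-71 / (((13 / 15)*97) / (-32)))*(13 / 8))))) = -480315/194 = -2475.85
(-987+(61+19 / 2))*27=-49491/2 = -24745.50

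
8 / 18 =4/9 = 0.44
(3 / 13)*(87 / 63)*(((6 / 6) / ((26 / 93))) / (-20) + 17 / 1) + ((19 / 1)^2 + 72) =20743223/47320 = 438.36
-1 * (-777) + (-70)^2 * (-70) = -342223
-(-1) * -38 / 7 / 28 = -19/98 = -0.19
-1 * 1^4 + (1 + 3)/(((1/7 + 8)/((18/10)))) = -11/95 = -0.12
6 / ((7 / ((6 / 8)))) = 9/14 = 0.64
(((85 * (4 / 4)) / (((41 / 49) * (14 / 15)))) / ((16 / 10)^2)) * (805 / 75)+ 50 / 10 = 2421115/5248 = 461.34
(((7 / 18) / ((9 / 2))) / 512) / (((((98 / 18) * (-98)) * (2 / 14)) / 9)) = -1/50176 = 0.00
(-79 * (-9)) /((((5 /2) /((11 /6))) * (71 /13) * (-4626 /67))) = -756899/547410 = -1.38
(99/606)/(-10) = -33/2020 = -0.02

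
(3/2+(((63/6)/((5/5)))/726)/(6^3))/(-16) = -0.09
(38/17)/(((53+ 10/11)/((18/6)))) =1254/10081 = 0.12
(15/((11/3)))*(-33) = -135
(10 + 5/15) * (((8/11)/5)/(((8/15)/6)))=16.91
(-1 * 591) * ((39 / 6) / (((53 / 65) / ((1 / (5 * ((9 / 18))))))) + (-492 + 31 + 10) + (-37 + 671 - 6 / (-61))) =-355939206/3233 = -110095.64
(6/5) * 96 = 576/5 = 115.20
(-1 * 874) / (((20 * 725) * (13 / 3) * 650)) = -1311/61262500 = 0.00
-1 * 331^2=-109561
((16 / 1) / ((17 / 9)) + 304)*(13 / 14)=34528/119 = 290.15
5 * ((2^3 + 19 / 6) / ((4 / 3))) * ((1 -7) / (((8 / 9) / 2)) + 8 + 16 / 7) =-15075/112 = -134.60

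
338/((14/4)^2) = 1352/49 = 27.59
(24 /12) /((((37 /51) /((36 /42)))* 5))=612/1295 = 0.47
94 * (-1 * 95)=-8930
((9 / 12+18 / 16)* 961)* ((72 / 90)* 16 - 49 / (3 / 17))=-3818053/8 = -477256.62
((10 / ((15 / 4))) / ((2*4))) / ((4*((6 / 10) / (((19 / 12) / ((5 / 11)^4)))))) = 278179/54000 = 5.15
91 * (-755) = -68705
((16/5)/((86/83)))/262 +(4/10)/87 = 8030/490071 = 0.02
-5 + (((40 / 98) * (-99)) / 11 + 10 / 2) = -180/49 = -3.67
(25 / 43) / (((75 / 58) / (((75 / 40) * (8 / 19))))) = 290/817 = 0.35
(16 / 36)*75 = 100/3 = 33.33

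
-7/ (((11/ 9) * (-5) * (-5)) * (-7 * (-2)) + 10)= -63/3940 = -0.02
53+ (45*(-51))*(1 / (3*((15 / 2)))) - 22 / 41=-2031/41 = -49.54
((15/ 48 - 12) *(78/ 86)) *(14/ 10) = -51051/3440 = -14.84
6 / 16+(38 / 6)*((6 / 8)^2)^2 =609/256 = 2.38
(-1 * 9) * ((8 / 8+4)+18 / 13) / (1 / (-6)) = 4482/13 = 344.77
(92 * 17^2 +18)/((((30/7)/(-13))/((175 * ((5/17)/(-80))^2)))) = -42370055/221952 = -190.90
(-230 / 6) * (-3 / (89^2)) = 115/7921 = 0.01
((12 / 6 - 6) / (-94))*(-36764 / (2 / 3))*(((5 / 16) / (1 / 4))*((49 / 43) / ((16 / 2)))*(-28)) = 47287695/4042 = 11699.08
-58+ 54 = -4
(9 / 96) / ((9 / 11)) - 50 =-4789/96 = -49.89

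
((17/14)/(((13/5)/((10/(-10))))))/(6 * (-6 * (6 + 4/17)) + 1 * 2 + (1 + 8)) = 1445/660478 = 0.00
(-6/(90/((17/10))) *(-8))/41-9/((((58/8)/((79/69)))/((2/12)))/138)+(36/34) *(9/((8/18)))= -34037777/3031950 = -11.23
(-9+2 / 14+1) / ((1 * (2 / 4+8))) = -110/119 = -0.92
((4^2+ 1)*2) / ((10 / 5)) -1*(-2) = 19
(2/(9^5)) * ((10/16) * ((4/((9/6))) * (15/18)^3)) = 625/19131876 = 0.00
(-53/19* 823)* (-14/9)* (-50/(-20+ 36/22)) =167933150/17271 = 9723.42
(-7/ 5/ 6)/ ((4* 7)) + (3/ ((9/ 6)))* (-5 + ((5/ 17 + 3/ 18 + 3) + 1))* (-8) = 5861/680 = 8.62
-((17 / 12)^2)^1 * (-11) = 3179/144 = 22.08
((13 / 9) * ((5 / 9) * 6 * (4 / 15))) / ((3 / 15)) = 520/81 = 6.42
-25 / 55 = -5/11 = -0.45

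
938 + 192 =1130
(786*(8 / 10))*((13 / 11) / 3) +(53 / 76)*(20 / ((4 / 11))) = 286.06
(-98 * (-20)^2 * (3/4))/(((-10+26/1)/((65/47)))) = -238875/94 = -2541.22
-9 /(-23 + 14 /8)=36/85 = 0.42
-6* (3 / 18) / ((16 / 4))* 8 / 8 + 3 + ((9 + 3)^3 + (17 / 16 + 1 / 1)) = 27725/16 = 1732.81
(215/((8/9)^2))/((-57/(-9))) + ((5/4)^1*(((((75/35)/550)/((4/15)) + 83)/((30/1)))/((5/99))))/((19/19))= 592923/5320 = 111.45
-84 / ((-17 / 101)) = 8484/17 = 499.06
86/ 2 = 43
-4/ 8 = -1/2 = -0.50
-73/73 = -1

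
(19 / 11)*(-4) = -76/11 = -6.91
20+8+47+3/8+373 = 3587/8 = 448.38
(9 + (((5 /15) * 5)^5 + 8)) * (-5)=-36280/243 = -149.30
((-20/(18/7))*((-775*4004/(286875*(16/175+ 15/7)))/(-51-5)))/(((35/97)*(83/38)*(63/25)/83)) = -408500950/14536989 = -28.10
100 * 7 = 700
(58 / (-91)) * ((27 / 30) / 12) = -87/1820 = -0.05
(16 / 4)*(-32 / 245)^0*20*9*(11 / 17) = 7920/17 = 465.88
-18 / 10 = -9/5 = -1.80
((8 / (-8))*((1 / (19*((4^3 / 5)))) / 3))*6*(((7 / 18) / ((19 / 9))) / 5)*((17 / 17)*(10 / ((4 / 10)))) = -175/23104 = -0.01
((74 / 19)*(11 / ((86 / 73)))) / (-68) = -29711/55556 = -0.53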